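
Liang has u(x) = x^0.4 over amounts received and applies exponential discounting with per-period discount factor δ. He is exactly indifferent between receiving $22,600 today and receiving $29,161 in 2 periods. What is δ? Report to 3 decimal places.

δ ≈ 0.950

Equating discounted utilities: u(22600) = δ^2·u(29161) ⇒ δ^2 = u(22600)/u(29161).
Since u(x) = x^0.4, δ^2 = (22600/29161)^0.4 = 0.77501^0.4 = 0.90307.
Taking the square root: δ = 0.90307^(1/2) ≈ 0.950.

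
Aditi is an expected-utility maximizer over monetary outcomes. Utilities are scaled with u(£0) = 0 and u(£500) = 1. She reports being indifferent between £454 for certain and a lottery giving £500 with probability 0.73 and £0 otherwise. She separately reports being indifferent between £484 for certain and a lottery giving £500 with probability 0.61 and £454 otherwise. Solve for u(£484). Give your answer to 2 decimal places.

First, u(£454) = 0.73·u(£500) + 0.27·u(£0) = 0.73.
Then u(£484) = 0.61·u(£500) + 0.39·u(£454) = 0.61·1.00 + 0.39·0.73 = 0.8947.

0.89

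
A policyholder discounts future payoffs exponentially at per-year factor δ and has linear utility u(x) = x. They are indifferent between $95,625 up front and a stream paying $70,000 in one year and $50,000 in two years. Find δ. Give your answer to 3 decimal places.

δ ≈ 0.850

Equating present values: 95625 = 70000δ + 50000δ².
Rearranged: 50000δ² + 70000δ − 95625 = 0.
The positive root is δ = [−70000 + √(70000² + 4·50000·95625)] / (2·50000) = (−70000 + 155000.000)/100000 ≈ 0.850.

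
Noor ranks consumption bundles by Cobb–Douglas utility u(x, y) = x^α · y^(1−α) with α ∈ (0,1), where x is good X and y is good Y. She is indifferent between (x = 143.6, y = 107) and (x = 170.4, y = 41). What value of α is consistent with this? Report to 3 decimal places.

α ≈ 0.849

The Cobb–Douglas utilities coincide, so 143.6^α·107^(1−α) = 170.4^α·41^(1−α).
Rearrange to (143.6/170.4)^α = (41/107)^(1−α) and take logs: α·-0.171117 = (1−α)·-0.959257.
With A = -0.171117 and B = -0.959257: α·A = (1−α)·B, so α = B/(A+B) = -0.959257/-1.130374 ≈ 0.849.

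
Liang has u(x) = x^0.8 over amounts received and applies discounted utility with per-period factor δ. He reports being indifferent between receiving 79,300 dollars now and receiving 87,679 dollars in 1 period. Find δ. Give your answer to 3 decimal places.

δ ≈ 0.923

Equating discounted utilities: u(79300) = δ·u(87679) ⇒ δ = u(79300)/u(87679).
Since u(x) = x^0.8, δ = (79300/87679)^0.8 = 0.90444^0.8 = 0.92279.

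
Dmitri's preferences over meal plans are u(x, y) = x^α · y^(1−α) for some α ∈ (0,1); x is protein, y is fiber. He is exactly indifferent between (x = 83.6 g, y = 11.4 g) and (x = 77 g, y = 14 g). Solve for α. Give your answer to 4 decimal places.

Indifference: 83.6^α · 11.4^(1−α) = 77^α · 14^(1−α).
Rearrange to (83.6/77)^α = (14/11.4)^(1−α) and take logs: α·0.0822381 = (1−α)·0.2054440.
So α/(1−α) = (0.2054440)/(0.0822381) = 2.4981608, and α = 2.4981608/3.4981608 ≈ 0.7141.

α ≈ 0.7141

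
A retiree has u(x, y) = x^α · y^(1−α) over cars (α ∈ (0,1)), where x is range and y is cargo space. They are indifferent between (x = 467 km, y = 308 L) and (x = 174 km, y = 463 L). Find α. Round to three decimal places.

Set the two utilities equal: 467^α·308^(1−α) = 174^α·463^(1−α).
Taking logs: α·ln 467 + (1−α)·ln 308 = α·ln 174 + (1−α)·ln 463, i.e. α·0.987274 = (1−α)·0.407627.
Thus α·(1.394901) = 0.407627, so α = 0.407627/1.394901 ≈ 0.292.

α ≈ 0.292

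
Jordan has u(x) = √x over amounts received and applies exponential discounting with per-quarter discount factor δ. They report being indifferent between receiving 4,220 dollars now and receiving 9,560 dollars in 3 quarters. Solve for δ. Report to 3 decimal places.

δ ≈ 0.873

Equating discounted utilities: u(4220) = δ^3·u(9560) ⇒ δ^3 = u(4220)/u(9560).
With u(x) = √x: δ^3 = √4220/√9560 = √(4220/9560) = 0.66440.
So δ = 0.66440^(1/3) ≈ 0.873.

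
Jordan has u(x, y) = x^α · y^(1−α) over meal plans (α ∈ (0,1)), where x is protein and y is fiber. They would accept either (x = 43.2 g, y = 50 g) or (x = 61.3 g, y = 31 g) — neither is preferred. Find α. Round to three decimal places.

α ≈ 0.577

Set the two utilities equal: 43.2^α·50^(1−α) = 61.3^α·31^(1−α).
(43.2/61.3)^α = (31/50)^(1−α); take logs: α·ln(43.2/61.3) = (1−α)·ln(31/50), i.e. α·-0.349939 = (1−α)·-0.478036.
So α/(1−α) = (-0.478036)/(-0.349939) = 1.366055, and α = 1.366055/2.366055 ≈ 0.577.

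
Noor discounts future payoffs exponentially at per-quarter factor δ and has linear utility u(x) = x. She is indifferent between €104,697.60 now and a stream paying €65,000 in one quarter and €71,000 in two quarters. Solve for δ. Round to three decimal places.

δ ≈ 0.840

The stream is worth 65000δ + 71000δ² today, so 65000δ + 71000δ² = 104697.60.
That is, 71000δ² + 65000δ − 104697.60 = 0, a quadratic in δ.
δ = (−65000 + √(65000² + 4·71000·104697.60)) / (2·71000) = (−65000 + √33959118400.00) / 142000 ≈ 0.840.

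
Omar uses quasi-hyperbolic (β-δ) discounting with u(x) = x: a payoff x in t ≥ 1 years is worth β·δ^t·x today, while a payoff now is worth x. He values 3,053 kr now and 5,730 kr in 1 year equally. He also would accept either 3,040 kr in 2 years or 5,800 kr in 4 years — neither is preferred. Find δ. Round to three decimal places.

The second indifference involves only future payoffs, so β cancels: β·δ^2·3040 = β·δ^4·5800, giving δ^2 = 3040/5800 = 0.52414, so δ = 0.72397.

δ ≈ 0.724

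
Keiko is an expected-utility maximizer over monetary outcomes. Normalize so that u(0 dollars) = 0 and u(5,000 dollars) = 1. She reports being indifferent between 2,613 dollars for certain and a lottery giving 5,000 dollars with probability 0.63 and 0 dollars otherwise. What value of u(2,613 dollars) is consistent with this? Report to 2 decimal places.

The indifference gives u(2,613 dollars) = 0.63·u(5,000 dollars) + 0.37·u(0 dollars) = 0.63·1 + 0.37·0 = 0.63.

0.63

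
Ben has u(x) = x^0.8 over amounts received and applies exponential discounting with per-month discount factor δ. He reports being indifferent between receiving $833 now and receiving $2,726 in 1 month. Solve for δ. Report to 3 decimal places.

Equating discounted utilities: u(833) = δ·u(2726) ⇒ δ = u(833)/u(2726).
With u(x) = x^0.8: δ = 833^0.8/2726^0.8 = (833/2726)^0.8 = 0.38734.

δ ≈ 0.387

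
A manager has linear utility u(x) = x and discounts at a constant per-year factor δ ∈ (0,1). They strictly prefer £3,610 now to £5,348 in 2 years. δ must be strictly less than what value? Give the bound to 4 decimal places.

Comparing present values: 3610 > δ^2·5348.
So δ^2 < 3610/5348 = 0.67502; taking the square root of both positive sides preserves the inequality.
δ < 0.67502^(1/2) = 0.8216.

δ < 0.8216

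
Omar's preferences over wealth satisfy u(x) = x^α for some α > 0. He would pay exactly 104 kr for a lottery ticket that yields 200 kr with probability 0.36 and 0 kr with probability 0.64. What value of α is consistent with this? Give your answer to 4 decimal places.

α ≈ 1.5623

EU(lottery) = 0.36·200^α + 0.64·0 = 0.36·200^α.
Equating: 104^α = 0.36·200^α, i.e. 0.5200^α = 0.36.
α = ln(0.36) / ln(104/200) = -1.0216512/-0.6539265 ≈ 1.5623.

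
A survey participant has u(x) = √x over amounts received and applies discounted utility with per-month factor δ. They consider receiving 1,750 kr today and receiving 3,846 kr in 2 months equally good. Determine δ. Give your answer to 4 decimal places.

The payoff in 2 months is discounted by δ^2, so u(1750) = δ^2·u(3846) and δ^2 = u(1750)/u(3846).
With u(x) = √x: δ^2 = √1750/√3846 = √(1750/3846) = 0.67455.
Hence δ = (0.67455)^(1/2) = 0.821310.

δ ≈ 0.8213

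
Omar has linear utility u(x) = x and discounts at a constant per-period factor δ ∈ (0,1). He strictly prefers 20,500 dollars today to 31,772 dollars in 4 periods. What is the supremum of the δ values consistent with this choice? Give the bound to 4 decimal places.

δ < 0.8962

Comparing present values: 20500 > δ^4·31772.
Hence δ^4 < 20500/31772 = 0.64522, and x ↦ x^(1/4) is increasing on (0,∞).
δ < (20500/31772)^(1/4) ≈ 0.8962.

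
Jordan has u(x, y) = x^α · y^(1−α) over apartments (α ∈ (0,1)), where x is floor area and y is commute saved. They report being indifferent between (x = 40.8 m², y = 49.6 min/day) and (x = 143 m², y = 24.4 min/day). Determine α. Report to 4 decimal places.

The Cobb–Douglas utilities coincide, so 40.8^α·49.6^(1−α) = 143^α·24.4^(1−α).
Rearrange to (40.8/143)^α = (24.4/49.6)^(1−α) and take logs: α·-1.2541625 = (1−α)·-0.7094077.
Thus α·(-1.9635702) = -0.7094077, so α = -0.7094077/-1.9635702 ≈ 0.3613.

α ≈ 0.3613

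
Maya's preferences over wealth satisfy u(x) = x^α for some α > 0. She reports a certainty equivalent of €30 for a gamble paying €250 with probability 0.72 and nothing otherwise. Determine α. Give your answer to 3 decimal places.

α ≈ 0.155

The lottery's expected utility is 0.72·u(250) + 0.28·u(0) = 0.72·250^α (since u(0) = 0 for α > 0).
Equating: 30^α = 0.72·250^α, i.e. 0.1200^α = 0.72.
α = ln(0.72) / ln(30/250) = -0.328504/-2.120264 ≈ 0.155.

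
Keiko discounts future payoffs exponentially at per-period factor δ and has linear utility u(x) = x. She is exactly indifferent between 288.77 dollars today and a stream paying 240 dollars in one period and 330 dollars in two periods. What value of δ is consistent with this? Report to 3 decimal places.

δ ≈ 0.640

Equating present values: 288.77 = 240δ + 330δ².
That is, 330δ² + 240δ − 288.77 = 0, a quadratic in δ.
δ = (−240 + √(240² + 4·330·288.77)) / (2·330) = (−240 + √438776.40) / 660 ≈ 0.640.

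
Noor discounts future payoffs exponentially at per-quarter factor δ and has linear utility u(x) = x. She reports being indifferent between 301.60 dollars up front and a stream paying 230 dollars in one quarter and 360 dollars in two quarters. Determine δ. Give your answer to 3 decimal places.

δ ≈ 0.650

The stream is worth 230δ + 360δ² today, so 230δ + 360δ² = 301.60.
Rearranged: 360δ² + 230δ − 301.60 = 0.
δ = (−230 + √(230² + 4·360·301.60)) / (2·360) = (−230 + √487204.00) / 720 ≈ 0.650.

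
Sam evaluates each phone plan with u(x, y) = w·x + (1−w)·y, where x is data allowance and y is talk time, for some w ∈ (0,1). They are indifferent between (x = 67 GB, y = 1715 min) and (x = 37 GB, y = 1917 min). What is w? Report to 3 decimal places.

w = 0.871

Equating utilities: w·67 + (1−w)·1715 = w·37 + (1−w)·1917.
Collecting terms: w·30 = (1−w)·202.
Hence w = 202/(30+202) = 202/232 = 0.871.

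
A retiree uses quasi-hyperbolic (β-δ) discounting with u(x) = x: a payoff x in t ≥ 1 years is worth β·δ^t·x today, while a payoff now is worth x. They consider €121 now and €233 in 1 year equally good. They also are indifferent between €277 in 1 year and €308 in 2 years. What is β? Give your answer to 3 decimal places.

The second indifference involves only future payoffs, so β cancels: β·δ^1·277 = β·δ^2·308, giving δ = 277/308 = 0.89935.
The first indifference: 121 = β·δ·233, so β = 121/(δ·233) = 121/(0.89935·233) ≈ 0.577.

β ≈ 0.577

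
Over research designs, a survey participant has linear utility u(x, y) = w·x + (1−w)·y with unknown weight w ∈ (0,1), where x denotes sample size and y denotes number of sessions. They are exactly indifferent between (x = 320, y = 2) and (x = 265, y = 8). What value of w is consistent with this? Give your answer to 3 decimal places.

w = 0.098

Indifference: w·320 + (1−w)·2 = w·265 + (1−w)·8.
Collecting terms: w·55 = (1−w)·6.
So w/(1−w) = 6/55 = 0.1091, giving w = 6/(55+6) = 0.098.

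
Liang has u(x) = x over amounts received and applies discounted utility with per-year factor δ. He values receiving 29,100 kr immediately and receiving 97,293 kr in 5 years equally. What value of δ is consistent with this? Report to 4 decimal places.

δ ≈ 0.7855

Indifference means u(29100) = δ^5 · u(97293), so δ^5 = u(29100)/u(97293).
With u(x) = x: δ^5 = 29100/97293 = 0.29910.
So δ = 0.29910^(1/5) ≈ 0.7855.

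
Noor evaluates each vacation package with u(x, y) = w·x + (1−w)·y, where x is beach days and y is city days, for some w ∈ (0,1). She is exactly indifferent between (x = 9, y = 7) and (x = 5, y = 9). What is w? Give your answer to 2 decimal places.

u(9,7) = u(5,9) means w·9 + (1−w)·7 = w·5 + (1−w)·9.
Collecting terms: w·4 = (1−w)·2.
So w/(1−w) = 2/4 = 0.5000, giving w = 2/(4+2) = 0.33.

w = 0.33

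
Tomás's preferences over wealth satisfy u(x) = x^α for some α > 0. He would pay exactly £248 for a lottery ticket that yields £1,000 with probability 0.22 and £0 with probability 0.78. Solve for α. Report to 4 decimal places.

Since u(0) = 0, the lottery's EU is 0.22·1000^α.
Setting u(248) equal to that: 248^α = 0.22·1000^α ⇒ (248/1000)^α = 0.22.
Taking logs: α·ln(248/1000) = ln(0.22), so α = -1.5141277 / -1.3943265 ≈ 1.0859.

α ≈ 1.0859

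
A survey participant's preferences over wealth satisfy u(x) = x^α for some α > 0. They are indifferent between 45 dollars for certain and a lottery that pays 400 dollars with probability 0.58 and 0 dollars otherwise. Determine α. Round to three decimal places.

The lottery's expected utility is 0.58·u(400) + 0.42·u(0) = 0.58·400^α (since u(0) = 0 for α > 0).
Indifference: 45^α = 0.58·400^α, so (45/400)^α = 0.58.
Taking logs: α·ln(45/400) = ln(0.58), so α = -0.544727 / -2.184802 ≈ 0.249.

α ≈ 0.249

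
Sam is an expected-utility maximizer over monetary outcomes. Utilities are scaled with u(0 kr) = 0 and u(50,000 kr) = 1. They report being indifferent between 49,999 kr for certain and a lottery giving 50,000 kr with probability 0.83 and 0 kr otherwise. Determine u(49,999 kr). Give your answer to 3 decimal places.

0.830

u(49,999 kr) equals the lottery's expected utility: 0.83·1 + 0.17·0 = 0.83.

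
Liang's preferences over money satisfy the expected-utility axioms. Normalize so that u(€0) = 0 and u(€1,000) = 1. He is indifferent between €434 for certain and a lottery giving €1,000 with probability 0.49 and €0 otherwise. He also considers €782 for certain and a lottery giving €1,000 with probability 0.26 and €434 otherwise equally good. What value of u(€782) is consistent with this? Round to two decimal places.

0.62

The first gamble pins u(€434): it must equal 0.49·1 + 0.51·0 = 0.49.
The second indifference gives u(€782) = 0.26·u(€1,000) + 0.74·u(€434) = 0.26·1.00 + 0.74·0.49 = 0.6226.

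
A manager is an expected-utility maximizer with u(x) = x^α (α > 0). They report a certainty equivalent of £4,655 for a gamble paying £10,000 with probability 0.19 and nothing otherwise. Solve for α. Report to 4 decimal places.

The lottery's expected utility is 0.19·u(10000) + 0.81·u(0) = 0.19·10000^α (since u(0) = 0 for α > 0).
Setting u(4655) equal to that: 4655^α = 0.19·10000^α ⇒ (4655/10000)^α = 0.19.
α = ln(0.19) / ln(4655/10000) = -1.6607312/-0.7646432 ≈ 2.1719.

α ≈ 2.1719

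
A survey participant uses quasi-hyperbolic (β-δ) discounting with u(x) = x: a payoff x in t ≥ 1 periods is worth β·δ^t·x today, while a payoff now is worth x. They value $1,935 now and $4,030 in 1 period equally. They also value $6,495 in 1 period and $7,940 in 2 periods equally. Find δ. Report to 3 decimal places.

From the later pair, β·δ^1·6495 = β·δ^2·7940; dividing through, δ = 6495/7940 = 0.81801.

δ ≈ 0.818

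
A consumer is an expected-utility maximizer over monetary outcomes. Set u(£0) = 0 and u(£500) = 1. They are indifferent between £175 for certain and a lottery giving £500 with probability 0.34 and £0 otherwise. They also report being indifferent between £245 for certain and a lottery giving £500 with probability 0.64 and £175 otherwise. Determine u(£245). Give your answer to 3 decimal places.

0.762

From the first indifference, u(£175) = 0.34·u(£500) + 0.66·u(£0) = 0.34·1 + 0.66·0 = 0.34.
Chaining: u(£245) = 0.64·1.00 + 0.36·0.34 = 0.7624.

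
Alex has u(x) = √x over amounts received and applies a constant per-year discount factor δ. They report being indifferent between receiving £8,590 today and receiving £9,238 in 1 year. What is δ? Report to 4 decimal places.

δ ≈ 0.9643

Equating discounted utilities: u(8590) = δ·u(9238) ⇒ δ = u(8590)/u(9238).
Since u(x) = √x, δ = √(8590/9238) = 0.96429.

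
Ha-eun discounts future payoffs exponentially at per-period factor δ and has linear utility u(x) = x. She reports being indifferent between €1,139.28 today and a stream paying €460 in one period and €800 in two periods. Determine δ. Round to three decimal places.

Equating present values: 1139.28 = 460δ + 800δ².
Rearranged: 800δ² + 460δ − 1139.28 = 0.
The positive root is δ = [−460 + √(460² + 4·800·1139.28)] / (2·800) = (−460 + 1964.000)/1600 ≈ 0.940.

δ ≈ 0.940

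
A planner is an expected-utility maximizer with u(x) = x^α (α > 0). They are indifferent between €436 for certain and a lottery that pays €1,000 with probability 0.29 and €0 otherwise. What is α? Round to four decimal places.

α ≈ 1.4912

Since u(0) = 0, the lottery's EU is 0.29·1000^α.
Equating: 436^α = 0.29·1000^α, i.e. 0.4360^α = 0.29.
Taking logs: α·ln(436/1000) = ln(0.29), so α = -1.2378744 / -0.8301130 ≈ 1.4912.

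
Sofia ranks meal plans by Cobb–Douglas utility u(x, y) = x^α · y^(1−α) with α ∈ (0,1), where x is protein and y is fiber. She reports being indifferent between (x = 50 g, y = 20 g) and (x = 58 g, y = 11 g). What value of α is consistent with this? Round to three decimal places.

α ≈ 0.801

Indifference: 50^α · 20^(1−α) = 58^α · 11^(1−α).
(50/58)^α = (11/20)^(1−α); take logs: α·ln(50/58) = (1−α)·ln(11/20), i.e. α·-0.148420 = (1−α)·-0.597837.
With A = -0.148420 and B = -0.597837: α·A = (1−α)·B, so α = B/(A+B) = -0.597837/-0.746257 ≈ 0.801.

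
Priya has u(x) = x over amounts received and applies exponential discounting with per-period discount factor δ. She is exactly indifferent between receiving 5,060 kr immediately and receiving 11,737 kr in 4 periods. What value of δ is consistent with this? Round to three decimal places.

δ ≈ 0.810

Indifference means u(5060) = δ^4 · u(11737), so δ^4 = u(5060)/u(11737).
With u(x) = x: δ^4 = 5060/11737 = 0.43112.
Hence δ = (0.43112)^(1/4) = 0.81030.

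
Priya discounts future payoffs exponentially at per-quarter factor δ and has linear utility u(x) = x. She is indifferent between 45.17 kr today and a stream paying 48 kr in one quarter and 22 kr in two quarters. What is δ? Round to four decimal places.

δ ≈ 0.7100

Equating present values: 45.17 = 48δ + 22δ².
That is, 22δ² + 48δ − 45.17 = 0, a quadratic in δ.
δ = (−48 + √(48² + 4·22·45.17)) / (2·22) = (−48 + √6278.96) / 44 ≈ 0.7100.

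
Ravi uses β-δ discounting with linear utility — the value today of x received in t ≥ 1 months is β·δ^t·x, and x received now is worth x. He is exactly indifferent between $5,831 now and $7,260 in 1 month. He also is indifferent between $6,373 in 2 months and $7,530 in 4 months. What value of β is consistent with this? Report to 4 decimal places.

The second indifference involves only future payoffs, so β cancels: β·δ^2·6373 = β·δ^4·7530, giving δ^2 = 6373/7530 = 0.84635, so δ = 0.91997.
The first indifference: 5831 = β·δ·7260, so β = 5831/(δ·7260) = 5831/(0.91997·7260) ≈ 0.8730.

β ≈ 0.8730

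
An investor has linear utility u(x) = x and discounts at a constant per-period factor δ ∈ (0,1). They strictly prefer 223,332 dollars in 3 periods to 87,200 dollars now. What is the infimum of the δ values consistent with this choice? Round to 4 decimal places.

δ > 0.7309

Under u(x) = x this choice says 87200 < δ^3·223332.
So δ^3 > 87200/223332 = 0.39045; taking the cube root of both positive sides preserves the inequality.
δ > 0.39045^(1/3) = 0.7309.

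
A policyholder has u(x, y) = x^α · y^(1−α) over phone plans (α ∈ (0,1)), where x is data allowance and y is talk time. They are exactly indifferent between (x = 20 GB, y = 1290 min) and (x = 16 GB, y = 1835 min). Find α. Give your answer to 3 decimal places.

α ≈ 0.612

The Cobb–Douglas utilities coincide, so 20^α·1290^(1−α) = 16^α·1835^(1−α).
Taking logs: α·ln 20 + (1−α)·ln 1290 = α·ln 16 + (1−α)·ln 1835, i.e. α·0.223144 = (1−α)·0.352402.
So α/(1−α) = (0.352402)/(0.223144) = 1.579258, and α = 1.579258/2.579258 ≈ 0.612.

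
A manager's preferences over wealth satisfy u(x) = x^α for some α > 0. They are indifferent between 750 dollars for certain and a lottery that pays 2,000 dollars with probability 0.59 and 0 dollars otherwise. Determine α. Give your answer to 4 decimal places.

Since u(0) = 0, the lottery's EU is 0.59·2000^α.
Equating: 750^α = 0.59·2000^α, i.e. 0.3750^α = 0.59.
α = ln(0.59) / ln(750/2000) = -0.5276327/-0.9808293 ≈ 0.5379.

α ≈ 0.5379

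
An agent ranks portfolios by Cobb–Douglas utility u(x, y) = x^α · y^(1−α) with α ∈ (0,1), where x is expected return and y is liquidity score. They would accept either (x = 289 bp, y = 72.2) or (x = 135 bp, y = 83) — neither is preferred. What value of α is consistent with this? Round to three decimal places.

α ≈ 0.155

Indifference: 289^α · 72.2^(1−α) = 135^α · 83^(1−α).
Taking logs: α·ln 289 + (1−α)·ln 72.2 = α·ln 135 + (1−α)·ln 83, i.e. α·0.761152 = (1−α)·0.139401.
So α/(1−α) = (0.139401)/(0.761152) = 0.183145, and α = 0.183145/1.183145 ≈ 0.155.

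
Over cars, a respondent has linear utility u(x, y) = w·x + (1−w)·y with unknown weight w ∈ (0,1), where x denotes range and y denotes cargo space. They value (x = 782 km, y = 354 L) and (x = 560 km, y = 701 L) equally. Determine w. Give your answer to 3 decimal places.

Equating utilities: w·782 + (1−w)·354 = w·560 + (1−w)·701.
Rearranging, 222·w − 347·(1−w) = 0.
The marginal rate of substitution is 347/222, so w = 347/(222+347) = 0.610.

w = 0.610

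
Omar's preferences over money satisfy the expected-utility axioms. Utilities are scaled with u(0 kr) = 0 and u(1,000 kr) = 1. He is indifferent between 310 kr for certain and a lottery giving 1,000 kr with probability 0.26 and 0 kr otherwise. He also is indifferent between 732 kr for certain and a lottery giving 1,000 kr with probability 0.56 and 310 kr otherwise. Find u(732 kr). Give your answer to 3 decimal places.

The first gamble pins u(310 kr): it must equal 0.26·1 + 0.74·0 = 0.26.
The second indifference gives u(732 kr) = 0.56·u(1,000 kr) + 0.44·u(310 kr) = 0.56·1.00 + 0.44·0.26 = 0.6744.

0.674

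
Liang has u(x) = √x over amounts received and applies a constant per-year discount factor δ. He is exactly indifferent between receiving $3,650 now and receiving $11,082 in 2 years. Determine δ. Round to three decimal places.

δ ≈ 0.758

The payoff in 2 years is discounted by δ^2, so u(3650) = δ^2·u(11082) and δ^2 = u(3650)/u(11082).
With u(x) = √x: δ^2 = √3650/√11082 = √(3650/11082) = 0.57390.
Hence δ = (0.57390)^(1/2) = 0.75756.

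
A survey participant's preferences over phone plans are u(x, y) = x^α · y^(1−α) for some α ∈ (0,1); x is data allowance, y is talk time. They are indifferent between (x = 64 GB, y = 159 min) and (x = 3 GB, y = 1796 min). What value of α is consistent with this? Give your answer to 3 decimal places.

α ≈ 0.442

Indifference: 64^α · 159^(1−α) = 3^α · 1796^(1−α).
(64/3)^α = (1796/159)^(1−α); take logs: α·ln(64/3) = (1−α)·ln(1796/159), i.e. α·3.060271 = (1−α)·2.424413.
So α/(1−α) = (2.424413)/(3.060271) = 0.792222, and α = 0.792222/1.792222 ≈ 0.442.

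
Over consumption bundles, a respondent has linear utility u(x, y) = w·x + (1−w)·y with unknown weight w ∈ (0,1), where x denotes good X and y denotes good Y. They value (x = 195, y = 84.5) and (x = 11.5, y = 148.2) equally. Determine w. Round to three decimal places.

u(195,84.5) = u(11.5,148.2) means w·195 + (1−w)·84.5 = w·11.5 + (1−w)·148.2.
w·(195−11.5) = (1−w)·(148.2−84.5), i.e. w·183.5 = (1−w)·63.7.
The marginal rate of substitution is 63.7/183.5, so w = 63.7/(183.5+63.7) = 0.258.

w = 0.258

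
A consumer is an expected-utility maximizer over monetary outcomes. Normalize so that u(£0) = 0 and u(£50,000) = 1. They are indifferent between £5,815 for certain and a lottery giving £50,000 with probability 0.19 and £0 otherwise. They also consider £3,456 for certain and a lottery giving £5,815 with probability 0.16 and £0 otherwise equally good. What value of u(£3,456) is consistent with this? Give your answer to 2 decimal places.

First, u(£5,815) = 0.19·u(£50,000) + 0.81·u(£0) = 0.19.
Then u(£3,456) = 0.16·u(£5,815) + 0.84·u(£0) = 0.16·0.19 + 0.84·0.00 = 0.0304.

0.03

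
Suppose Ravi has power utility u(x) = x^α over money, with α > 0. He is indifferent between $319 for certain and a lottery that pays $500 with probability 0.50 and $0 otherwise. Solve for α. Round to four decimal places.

EU(lottery) = 0.50·500^α + 0.50·0 = 0.50·500^α.
Equating: 319^α = 0.50·500^α, i.e. 0.6380^α = 0.50.
Take logs: α = ln 0.50 / ln(319/500) ≈ 1.542325.

α ≈ 1.5423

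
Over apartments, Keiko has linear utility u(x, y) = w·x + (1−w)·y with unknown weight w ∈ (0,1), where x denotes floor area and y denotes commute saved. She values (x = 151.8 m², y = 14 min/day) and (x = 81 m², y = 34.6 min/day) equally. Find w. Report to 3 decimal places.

Indifference: w·151.8 + (1−w)·14 = w·81 + (1−w)·34.6.
Rearranging, 70.8·w − 20.6·(1−w) = 0.
So w/(1−w) = 20.6/70.8 = 0.2910, giving w = 20.6/(70.8+20.6) = 0.225.

w = 0.225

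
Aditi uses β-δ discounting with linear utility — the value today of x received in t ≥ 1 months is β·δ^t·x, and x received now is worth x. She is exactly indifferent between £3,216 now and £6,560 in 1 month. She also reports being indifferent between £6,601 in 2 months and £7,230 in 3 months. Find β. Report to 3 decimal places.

The second indifference involves only future payoffs, so β cancels: β·δ^2·6601 = β·δ^3·7230, giving δ = 6601/7230 = 0.91300.
Substituting δ into 3216 = β·δ·6560: β = 3216/(5989.289) ≈ 0.537.

β ≈ 0.537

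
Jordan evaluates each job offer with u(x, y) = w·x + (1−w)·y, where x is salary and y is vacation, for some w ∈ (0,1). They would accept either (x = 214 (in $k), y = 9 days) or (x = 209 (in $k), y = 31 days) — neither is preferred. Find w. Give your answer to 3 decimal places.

u(214,9) = u(209,31) means w·214 + (1−w)·9 = w·209 + (1−w)·31.
Rearranging, 5·w − 22·(1−w) = 0.
Hence w = 22/(5+22) = 22/27 = 0.815.

w = 0.815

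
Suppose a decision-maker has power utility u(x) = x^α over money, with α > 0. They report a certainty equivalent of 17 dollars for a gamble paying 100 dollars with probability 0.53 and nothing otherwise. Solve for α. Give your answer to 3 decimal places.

EU(lottery) = 0.53·100^α + 0.47·0 = 0.53·100^α.
Setting u(17) equal to that: 17^α = 0.53·100^α ⇒ (17/100)^α = 0.53.
Taking logs: α·ln(17/100) = ln(0.53), so α = -0.634878 / -1.771957 ≈ 0.358.

α ≈ 0.358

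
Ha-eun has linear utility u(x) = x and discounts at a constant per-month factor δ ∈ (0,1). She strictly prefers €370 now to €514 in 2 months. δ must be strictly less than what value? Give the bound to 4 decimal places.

Comparing present values: 370 > δ^2·514.
Dividing by 514: δ^2 < 0.71984. Both sides are positive, so the square root keeps the direction.
δ < 0.71984^(1/2) = 0.8484.

δ < 0.8484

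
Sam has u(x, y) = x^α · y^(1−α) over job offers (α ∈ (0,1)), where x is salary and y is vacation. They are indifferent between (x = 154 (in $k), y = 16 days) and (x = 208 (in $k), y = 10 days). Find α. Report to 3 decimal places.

The Cobb–Douglas utilities coincide, so 154^α·16^(1−α) = 208^α·10^(1−α).
(154/208)^α = (10/16)^(1−α); take logs: α·ln(154/208) = (1−α)·ln(10/16), i.e. α·-0.300585 = (1−α)·-0.470004.
So α/(1−α) = (-0.470004)/(-0.300585) = 1.563631, and α = 1.563631/2.563631 ≈ 0.610.

α ≈ 0.610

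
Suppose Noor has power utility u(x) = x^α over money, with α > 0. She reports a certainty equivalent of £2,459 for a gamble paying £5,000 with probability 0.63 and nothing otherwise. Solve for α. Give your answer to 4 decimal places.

α ≈ 0.6510

The lottery's expected utility is 0.63·u(5000) + 0.37·u(0) = 0.63·5000^α (since u(0) = 0 for α > 0).
Equating: 2459^α = 0.63·5000^α, i.e. 0.4918^α = 0.63.
Take logs: α = ln 0.63 / ln(2459/5000) ≈ 0.651045.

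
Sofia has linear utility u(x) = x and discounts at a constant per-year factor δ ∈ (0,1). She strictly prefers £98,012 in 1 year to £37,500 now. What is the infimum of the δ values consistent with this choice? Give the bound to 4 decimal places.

δ > 0.3826

Comparing present values: 37500 < δ·98012.
Dividing through by 98012 gives δ > 0.38261.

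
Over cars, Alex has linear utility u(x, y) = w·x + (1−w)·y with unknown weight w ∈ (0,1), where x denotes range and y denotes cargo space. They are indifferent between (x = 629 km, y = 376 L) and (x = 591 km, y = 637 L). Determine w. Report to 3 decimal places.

Equating utilities: w·629 + (1−w)·376 = w·591 + (1−w)·637.
Collecting terms: w·38 = (1−w)·261.
The marginal rate of substitution is 261/38, so w = 261/(38+261) = 0.873.

w = 0.873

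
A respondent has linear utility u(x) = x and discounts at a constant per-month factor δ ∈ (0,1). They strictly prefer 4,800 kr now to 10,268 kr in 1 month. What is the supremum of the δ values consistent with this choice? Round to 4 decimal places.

Under u(x) = x this choice says 4800 > δ·10268.
So δ < 4800/10268 = 0.46747.

δ < 0.4675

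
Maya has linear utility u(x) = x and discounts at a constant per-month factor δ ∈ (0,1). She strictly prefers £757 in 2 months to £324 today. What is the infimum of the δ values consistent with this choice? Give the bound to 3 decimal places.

δ > 0.654

Comparing present values: 324 < δ^2·757.
Hence δ^2 > 324/757 = 0.42801, and x ↦ x^(1/2) is increasing on (0,∞).
δ > (324/757)^(1/2) ≈ 0.654.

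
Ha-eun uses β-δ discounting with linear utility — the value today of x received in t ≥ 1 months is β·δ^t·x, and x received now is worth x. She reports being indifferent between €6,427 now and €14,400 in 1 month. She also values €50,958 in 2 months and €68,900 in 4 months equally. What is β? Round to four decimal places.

β ≈ 0.5190

Both payoffs in the second observation are in the future, so β drops out: δ^2·50958 = δ^4·68900 ⇒ δ^2 = 50958/68900 = 0.73959, so δ = 0.86000.
Substituting δ into 6427 = β·δ·14400: β = 6427/(12383.947) ≈ 0.5190.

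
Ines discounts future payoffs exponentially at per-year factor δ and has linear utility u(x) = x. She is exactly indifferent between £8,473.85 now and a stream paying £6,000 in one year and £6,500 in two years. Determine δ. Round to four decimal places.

The stream is worth 6000δ + 6500δ² today, so 6000δ + 6500δ² = 8473.85.
So 6500δ² + 6000δ − 8473.85 = 0.
δ = (−6000 + √(6000² + 4·6500·8473.85)) / (2·6500) = (−6000 + √256320100.00) / 13000 ≈ 0.7700.

δ ≈ 0.7700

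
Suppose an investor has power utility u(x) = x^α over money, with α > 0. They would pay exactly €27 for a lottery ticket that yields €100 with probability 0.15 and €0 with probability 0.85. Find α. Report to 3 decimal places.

α ≈ 1.449

EU(lottery) = 0.15·100^α + 0.85·0 = 0.15·100^α.
Indifference: 27^α = 0.15·100^α, so (27/100)^α = 0.15.
Taking logs: α·ln(27/100) = ln(0.15), so α = -1.897120 / -1.309333 ≈ 1.449.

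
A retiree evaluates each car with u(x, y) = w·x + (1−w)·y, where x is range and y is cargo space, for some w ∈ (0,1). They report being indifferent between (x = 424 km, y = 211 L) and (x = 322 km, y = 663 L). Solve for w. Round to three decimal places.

Equating utilities: w·424 + (1−w)·211 = w·322 + (1−w)·663.
w·(424−322) = (1−w)·(663−211), i.e. w·102 = (1−w)·452.
So w/(1−w) = 452/102 = 4.4314, giving w = 452/(102+452) = 0.816.

w = 0.816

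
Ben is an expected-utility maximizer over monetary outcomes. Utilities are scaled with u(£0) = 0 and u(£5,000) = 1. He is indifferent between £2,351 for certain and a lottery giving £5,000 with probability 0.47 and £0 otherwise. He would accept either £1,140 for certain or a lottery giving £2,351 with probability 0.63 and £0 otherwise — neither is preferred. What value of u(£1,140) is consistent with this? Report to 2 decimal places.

First, u(£2,351) = 0.47·u(£5,000) + 0.53·u(£0) = 0.47.
Chaining: u(£1,140) = 0.63·0.47 + 0.37·0.00 = 0.2961.

0.30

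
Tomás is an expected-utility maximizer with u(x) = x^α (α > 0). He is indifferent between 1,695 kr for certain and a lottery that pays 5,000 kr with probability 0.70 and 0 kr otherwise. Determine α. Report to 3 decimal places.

Since u(0) = 0, the lottery's EU is 0.70·5000^α.
Setting u(1695) equal to that: 1695^α = 0.70·5000^α ⇒ (1695/5000)^α = 0.70.
α = ln(0.70) / ln(1695/5000) = -0.356675/-1.081755 ≈ 0.330.

α ≈ 0.330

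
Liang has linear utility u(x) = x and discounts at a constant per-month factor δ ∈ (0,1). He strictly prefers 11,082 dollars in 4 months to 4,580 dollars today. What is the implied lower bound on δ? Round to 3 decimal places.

Comparing present values: 4580 < δ^4·11082.
So δ^4 > 4580/11082 = 0.41328; taking the 4th root of both positive sides preserves the inequality.
δ > (4580/11082)^(1/4) ≈ 0.802.

δ > 0.802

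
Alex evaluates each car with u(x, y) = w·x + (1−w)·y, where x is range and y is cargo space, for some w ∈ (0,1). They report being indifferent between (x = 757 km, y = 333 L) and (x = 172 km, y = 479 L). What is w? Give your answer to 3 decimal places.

Equating utilities: w·757 + (1−w)·333 = w·172 + (1−w)·479.
w·(757−172) = (1−w)·(479−333), i.e. w·585 = (1−w)·146.
So w/(1−w) = 146/585 = 0.2496, giving w = 146/(585+146) = 0.200.

w = 0.200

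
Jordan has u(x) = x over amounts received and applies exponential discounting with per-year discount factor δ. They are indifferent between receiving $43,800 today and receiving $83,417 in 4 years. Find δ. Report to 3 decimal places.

Indifference means u(43800) = δ^4 · u(83417), so δ^4 = u(43800)/u(83417).
With u(x) = x: δ^4 = 43800/83417 = 0.52507.
So δ = 0.52507^(1/4) ≈ 0.851.

δ ≈ 0.851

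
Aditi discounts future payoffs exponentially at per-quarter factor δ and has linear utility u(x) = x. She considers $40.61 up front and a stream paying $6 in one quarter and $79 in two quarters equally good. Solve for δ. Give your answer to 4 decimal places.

δ ≈ 0.6800

Equating present values: 40.61 = 6δ + 79δ².
So 79δ² + 6δ − 40.61 = 0.
The positive root is δ = [−6 + √(6² + 4·79·40.61)] / (2·79) = (−6 + 113.441)/158 ≈ 0.6800.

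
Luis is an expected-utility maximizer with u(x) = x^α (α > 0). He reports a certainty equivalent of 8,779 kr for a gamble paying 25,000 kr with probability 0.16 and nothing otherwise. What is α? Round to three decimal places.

α ≈ 1.751

The lottery's expected utility is 0.16·u(25000) + 0.84·u(0) = 0.16·25000^α (since u(0) = 0 for α > 0).
Setting u(8779) equal to that: 8779^α = 0.16·25000^α ⇒ (8779/25000)^α = 0.16.
Take logs: α = ln 0.16 / ln(8779/25000) ≈ 1.75113.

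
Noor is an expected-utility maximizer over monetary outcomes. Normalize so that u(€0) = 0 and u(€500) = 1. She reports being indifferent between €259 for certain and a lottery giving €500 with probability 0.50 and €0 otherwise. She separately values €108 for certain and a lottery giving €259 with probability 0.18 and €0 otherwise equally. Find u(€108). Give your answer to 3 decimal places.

0.090

From the first indifference, u(€259) = 0.50·u(€500) + 0.50·u(€0) = 0.50·1 + 0.50·0 = 0.50.
Chaining: u(€108) = 0.18·0.50 + 0.82·0.00 = 0.0900.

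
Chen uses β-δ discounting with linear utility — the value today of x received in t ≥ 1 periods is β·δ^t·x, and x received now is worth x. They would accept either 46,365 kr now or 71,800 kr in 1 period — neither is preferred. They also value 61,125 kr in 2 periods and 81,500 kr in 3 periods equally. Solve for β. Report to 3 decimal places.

β ≈ 0.861

The second indifference involves only future payoffs, so β cancels: β·δ^2·61125 = β·δ^3·81500, giving δ = 61125/81500 = 0.75000.
Now use the now-vs-future pair: 46365 = β·δ·71800 gives β = 46365/(0.75000·71800) ≈ 0.861.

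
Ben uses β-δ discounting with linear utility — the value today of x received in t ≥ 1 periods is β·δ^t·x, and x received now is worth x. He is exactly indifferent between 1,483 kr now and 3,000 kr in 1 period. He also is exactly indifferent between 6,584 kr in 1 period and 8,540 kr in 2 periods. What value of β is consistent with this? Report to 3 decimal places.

The second indifference involves only future payoffs, so β cancels: β·δ^1·6584 = β·δ^2·8540, giving δ = 6584/8540 = 0.77096.
Substituting δ into 1483 = β·δ·3000: β = 1483/(2312.881) ≈ 0.641.

β ≈ 0.641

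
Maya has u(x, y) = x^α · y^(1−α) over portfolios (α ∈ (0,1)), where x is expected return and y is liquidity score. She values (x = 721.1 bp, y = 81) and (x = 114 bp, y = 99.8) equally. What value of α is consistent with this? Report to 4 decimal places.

α ≈ 0.1017

The Cobb–Douglas utilities coincide, so 721.1^α·81^(1−α) = 114^α·99.8^(1−α).
Rearrange to (721.1/114)^α = (99.8/81)^(1−α) and take logs: α·1.8445794 = (1−α)·0.2087190.
So α/(1−α) = (0.2087190)/(1.8445794) = 0.1131526, and α = 0.1131526/1.1131526 ≈ 0.1017.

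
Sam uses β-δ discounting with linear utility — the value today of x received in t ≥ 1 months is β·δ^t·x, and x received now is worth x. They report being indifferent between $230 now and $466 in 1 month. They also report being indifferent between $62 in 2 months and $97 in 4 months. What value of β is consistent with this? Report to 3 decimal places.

From the later pair, β·δ^2·62 = β·δ^4·97; dividing through, δ^2 = 62/97 = 0.63918, so δ = 0.79948.
Now use the now-vs-future pair: 230 = β·δ·466 gives β = 230/(0.79948·466) ≈ 0.617.

β ≈ 0.617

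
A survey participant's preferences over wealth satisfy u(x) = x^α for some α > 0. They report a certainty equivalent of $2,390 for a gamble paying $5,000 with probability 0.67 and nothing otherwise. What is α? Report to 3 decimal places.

Since u(0) = 0, the lottery's EU is 0.67·5000^α.
Indifference: 2390^α = 0.67·5000^α, so (2390/5000)^α = 0.67.
Take logs: α = ln 0.67 / ln(2390/5000) ≈ 0.54255.

α ≈ 0.543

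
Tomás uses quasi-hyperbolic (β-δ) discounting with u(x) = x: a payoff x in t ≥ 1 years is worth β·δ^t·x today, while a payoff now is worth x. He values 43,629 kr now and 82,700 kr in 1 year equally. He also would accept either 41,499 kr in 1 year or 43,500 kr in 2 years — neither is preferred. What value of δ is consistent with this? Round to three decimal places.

δ ≈ 0.954

The second indifference involves only future payoffs, so β cancels: β·δ^1·41499 = β·δ^2·43500, giving δ = 41499/43500 = 0.95400.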